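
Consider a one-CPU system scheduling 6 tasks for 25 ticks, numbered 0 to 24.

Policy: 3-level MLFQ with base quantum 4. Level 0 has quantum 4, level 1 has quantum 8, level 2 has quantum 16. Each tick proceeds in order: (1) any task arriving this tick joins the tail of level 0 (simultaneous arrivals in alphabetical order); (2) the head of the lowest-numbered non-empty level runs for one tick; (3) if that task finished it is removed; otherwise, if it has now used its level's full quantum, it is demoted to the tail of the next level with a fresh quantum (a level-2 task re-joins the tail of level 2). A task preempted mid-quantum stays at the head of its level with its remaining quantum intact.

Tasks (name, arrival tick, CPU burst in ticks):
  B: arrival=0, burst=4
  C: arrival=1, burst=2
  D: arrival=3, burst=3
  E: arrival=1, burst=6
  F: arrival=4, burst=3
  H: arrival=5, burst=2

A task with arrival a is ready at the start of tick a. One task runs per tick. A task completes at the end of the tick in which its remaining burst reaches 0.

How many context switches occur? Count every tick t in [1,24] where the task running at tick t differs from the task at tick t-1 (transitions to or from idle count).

context switches = 7

t=0: L0/L1/L2 = B/-/- → run B
t=1: L0/L1/L2 = BCE/-/- → run B
t=2: L0/L1/L2 = BCE/-/- → run B
t=3: L0/L1/L2 = BCED/-/- → run B
t=4: L0/L1/L2 = CEDF/-/- → run C
t=5: L0/L1/L2 = CEDFH/-/- → run C
t=6: L0/L1/L2 = EDFH/-/- → run E
t=7: L0/L1/L2 = EDFH/-/- → run E
t=8: L0/L1/L2 = EDFH/-/- → run E
t=9: L0/L1/L2 = EDFH/-/- → run E
t=10: L0/L1/L2 = DFH/E/- → run D
t=11: L0/L1/L2 = DFH/E/- → run D
t=12: L0/L1/L2 = DFH/E/- → run D
t=13: L0/L1/L2 = FH/E/- → run F
t=14: L0/L1/L2 = FH/E/- → run F
t=15: L0/L1/L2 = FH/E/- → run F
t=16: L0/L1/L2 = H/E/- → run H
t=17: L0/L1/L2 = H/E/- → run H
t=18: L0/L1/L2 = -/E/- → run E
t=19: L0/L1/L2 = -/E/- → run E
t=20: (idle)
t=21: (idle)
t=22: (idle)
t=23: (idle)
t=24: (idle)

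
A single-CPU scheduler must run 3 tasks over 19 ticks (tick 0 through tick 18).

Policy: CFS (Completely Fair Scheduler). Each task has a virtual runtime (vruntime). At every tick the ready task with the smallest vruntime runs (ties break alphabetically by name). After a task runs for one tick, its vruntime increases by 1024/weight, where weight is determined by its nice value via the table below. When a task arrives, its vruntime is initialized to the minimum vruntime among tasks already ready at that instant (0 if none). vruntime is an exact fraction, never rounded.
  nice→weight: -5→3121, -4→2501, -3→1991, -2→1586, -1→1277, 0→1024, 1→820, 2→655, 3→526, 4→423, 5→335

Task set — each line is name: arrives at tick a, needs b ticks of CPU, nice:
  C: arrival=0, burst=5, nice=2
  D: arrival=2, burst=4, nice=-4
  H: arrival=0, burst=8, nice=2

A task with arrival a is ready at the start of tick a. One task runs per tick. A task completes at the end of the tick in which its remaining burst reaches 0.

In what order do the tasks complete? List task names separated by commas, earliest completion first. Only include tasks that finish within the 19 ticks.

t=0: vr[C=0 H=0] → run C
t=1: vr[C=1024/655 H=0] → run H
t=2: vr[C=1024/655 D=1024/655 H=1024/655] → run C
t=3: vr[C=2048/655 D=1024/655 H=1024/655] → run D
t=4: vr[C=2048/655 D=3231744/1638155 H=1024/655] → run H
t=5: vr[C=2048/655 D=3231744/1638155 H=2048/655] → run D
t=6: vr[C=2048/655 D=3902464/1638155 H=2048/655] → run D
t=7: vr[C=2048/655 D=4573184/1638155 H=2048/655] → run D
t=8: vr[C=2048/655 H=2048/655] → run C
t=9: vr[C=3072/655 H=2048/655] → run H
t=10: vr[C=3072/655 H=3072/655] → run C
t=11: vr[C=4096/655 H=3072/655] → run H
t=12: vr[C=4096/655 H=4096/655] → run C
t=13: vr[H=4096/655] → run H
t=14: vr[H=1024/131] → run H
t=15: vr[H=6144/655] → run H
t=16: vr[H=7168/655] → run H
t=17: (idle)
t=18: (idle)

completion order = D, C, H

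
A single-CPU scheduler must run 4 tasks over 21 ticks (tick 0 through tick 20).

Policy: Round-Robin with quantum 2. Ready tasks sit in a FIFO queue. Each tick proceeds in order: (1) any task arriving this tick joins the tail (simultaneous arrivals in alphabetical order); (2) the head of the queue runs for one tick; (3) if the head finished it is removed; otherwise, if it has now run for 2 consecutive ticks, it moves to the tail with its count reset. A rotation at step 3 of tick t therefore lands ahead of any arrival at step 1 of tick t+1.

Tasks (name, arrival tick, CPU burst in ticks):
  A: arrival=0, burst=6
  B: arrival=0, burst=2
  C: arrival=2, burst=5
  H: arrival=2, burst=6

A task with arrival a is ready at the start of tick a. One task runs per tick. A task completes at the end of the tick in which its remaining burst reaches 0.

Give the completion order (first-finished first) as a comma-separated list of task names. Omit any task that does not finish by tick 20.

completion order = B, A, C, H

t=0: queue=[A,B] q_used=0 → run A
t=1: queue=[A,B] q_used=1 → run A
t=2: queue=[B,A,C,H] q_used=0 → run B
t=3: queue=[B,A,C,H] q_used=1 → run B
t=4: queue=[A,C,H] q_used=0 → run A
t=5: queue=[A,C,H] q_used=1 → run A
t=6: queue=[C,H,A] q_used=0 → run C
t=7: queue=[C,H,A] q_used=1 → run C
t=8: queue=[H,A,C] q_used=0 → run H
t=9: queue=[H,A,C] q_used=1 → run H
t=10: queue=[A,C,H] q_used=0 → run A
t=11: queue=[A,C,H] q_used=1 → run A
t=12: queue=[C,H] q_used=0 → run C
t=13: queue=[C,H] q_used=1 → run C
t=14: queue=[H,C] q_used=0 → run H
t=15: queue=[H,C] q_used=1 → run H
t=16: queue=[C,H] q_used=0 → run C
t=17: queue=[H] q_used=0 → run H
t=18: queue=[H] q_used=1 → run H
t=19: (idle)
t=20: (idle)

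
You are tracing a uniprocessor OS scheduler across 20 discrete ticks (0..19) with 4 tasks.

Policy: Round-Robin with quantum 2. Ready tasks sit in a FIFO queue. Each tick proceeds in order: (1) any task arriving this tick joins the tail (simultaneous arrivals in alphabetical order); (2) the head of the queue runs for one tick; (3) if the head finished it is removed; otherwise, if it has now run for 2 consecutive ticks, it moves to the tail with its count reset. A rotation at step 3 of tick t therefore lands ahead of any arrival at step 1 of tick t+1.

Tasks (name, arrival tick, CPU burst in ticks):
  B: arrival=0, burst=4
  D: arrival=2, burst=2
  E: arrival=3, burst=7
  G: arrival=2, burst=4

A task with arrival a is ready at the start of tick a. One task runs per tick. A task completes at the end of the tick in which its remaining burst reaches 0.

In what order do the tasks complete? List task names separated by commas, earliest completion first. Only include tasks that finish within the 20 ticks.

t=0: queue=[B] q_used=0 → run B
t=1: queue=[B] q_used=1 → run B
t=2: queue=[B,D,G] q_used=0 → run B
t=3: queue=[B,D,G,E] q_used=1 → run B
t=4: queue=[D,G,E] q_used=0 → run D
t=5: queue=[D,G,E] q_used=1 → run D
t=6: queue=[G,E] q_used=0 → run G
t=7: queue=[G,E] q_used=1 → run G
t=8: queue=[E,G] q_used=0 → run E
t=9: queue=[E,G] q_used=1 → run E
t=10: queue=[G,E] q_used=0 → run G
t=11: queue=[G,E] q_used=1 → run G
t=12: queue=[E] q_used=0 → run E
t=13: queue=[E] q_used=1 → run E
t=14: queue=[E] q_used=0 → run E
t=15: queue=[E] q_used=1 → run E
t=16: queue=[E] q_used=0 → run E
t=17: (idle)
t=18: (idle)
t=19: (idle)

completion order = B, D, G, E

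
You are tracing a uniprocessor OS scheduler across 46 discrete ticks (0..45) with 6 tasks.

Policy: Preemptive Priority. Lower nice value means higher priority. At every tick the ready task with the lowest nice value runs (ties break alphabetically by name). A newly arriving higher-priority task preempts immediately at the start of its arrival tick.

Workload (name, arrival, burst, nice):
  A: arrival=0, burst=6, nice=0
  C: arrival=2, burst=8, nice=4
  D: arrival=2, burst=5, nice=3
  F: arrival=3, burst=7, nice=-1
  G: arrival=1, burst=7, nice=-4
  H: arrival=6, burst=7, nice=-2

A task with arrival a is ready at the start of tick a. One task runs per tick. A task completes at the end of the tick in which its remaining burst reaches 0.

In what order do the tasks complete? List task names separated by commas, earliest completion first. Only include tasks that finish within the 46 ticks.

t=0: ready={A} → run A
t=1: ready={A,G} → run G
t=2: ready={A,C,D,G} → run G
t=3: ready={A,C,D,F,G} → run G
t=4: ready={A,C,D,F,G} → run G
t=5: ready={A,C,D,F,G} → run G
t=6: ready={A,C,D,F,G,H} → run G
t=7: ready={A,C,D,F,G,H} → run G
t=8: ready={A,C,D,F,H} → run H
t=9: ready={A,C,D,F,H} → run H
t=10: ready={A,C,D,F,H} → run H
t=11: ready={A,C,D,F,H} → run H
t=12: ready={A,C,D,F,H} → run H
t=13: ready={A,C,D,F,H} → run H
t=14: ready={A,C,D,F,H} → run H
t=15: ready={A,C,D,F} → run F
t=16: ready={A,C,D,F} → run F
t=17: ready={A,C,D,F} → run F
t=18: ready={A,C,D,F} → run F
t=19: ready={A,C,D,F} → run F
t=20: ready={A,C,D,F} → run F
t=21: ready={A,C,D,F} → run F
t=22: ready={A,C,D} → run A
t=23: ready={A,C,D} → run A
t=24: ready={A,C,D} → run A
t=25: ready={A,C,D} → run A
t=26: ready={A,C,D} → run A
t=27: ready={C,D} → run D
t=28: ready={C,D} → run D
t=29: ready={C,D} → run D
t=30: ready={C,D} → run D
t=31: ready={C,D} → run D
t=32: ready={C} → run C
t=33: ready={C} → run C
t=34: ready={C} → run C
t=35: ready={C} → run C
t=36: ready={C} → run C
t=37: ready={C} → run C
t=38: ready={C} → run C
t=39: ready={C} → run C
t=40: (idle)
t=41: (idle)
t=42: (idle)
t=43: (idle)
t=44: (idle)
t=45: (idle)

completion order = G, H, F, A, D, C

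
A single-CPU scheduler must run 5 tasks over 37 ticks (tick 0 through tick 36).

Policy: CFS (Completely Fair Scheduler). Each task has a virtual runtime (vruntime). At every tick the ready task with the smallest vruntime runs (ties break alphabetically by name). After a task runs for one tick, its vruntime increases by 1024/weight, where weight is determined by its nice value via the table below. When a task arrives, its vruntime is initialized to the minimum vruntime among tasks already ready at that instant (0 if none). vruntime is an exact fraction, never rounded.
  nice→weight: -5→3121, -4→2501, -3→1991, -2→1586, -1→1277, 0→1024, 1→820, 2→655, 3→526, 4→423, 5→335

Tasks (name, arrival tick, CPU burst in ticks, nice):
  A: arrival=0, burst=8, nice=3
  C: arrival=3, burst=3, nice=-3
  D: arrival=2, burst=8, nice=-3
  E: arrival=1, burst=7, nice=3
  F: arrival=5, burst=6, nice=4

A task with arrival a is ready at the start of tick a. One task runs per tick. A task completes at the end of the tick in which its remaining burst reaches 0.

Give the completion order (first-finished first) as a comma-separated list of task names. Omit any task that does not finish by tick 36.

completion order = C, D, A, E, F

t=0: vr[A=0] → run A
t=1: vr[A=512/263 E=512/263] → run A
t=2: vr[A=1024/263 D=512/263 E=512/263] → run D
t=3: vr[A=1024/263 C=512/263 D=1288704/523633 E=512/263] → run C
t=4: vr[A=1024/263 C=1288704/523633 D=1288704/523633 E=512/263] → run E
t=5: vr[A=1024/263 C=1288704/523633 D=1288704/523633 E=1024/263 F=1288704/523633] → run C
t=6: vr[A=1024/263 C=1558016/523633 D=1288704/523633 E=1024/263 F=1288704/523633] → run D
t=7: vr[A=1024/263 C=1558016/523633 D=1558016/523633 E=1024/263 F=1288704/523633] → run F
t=8: vr[A=1024/263 C=1558016/523633 D=1558016/523633 E=1024/263 F=1081321984/221496759] → run C
t=9: vr[A=1024/263 D=1558016/523633 E=1024/263 F=1081321984/221496759] → run D
t=10: vr[A=1024/263 D=1827328/523633 E=1024/263 F=1081321984/221496759] → run D
t=11: vr[A=1024/263 D=2096640/523633 E=1024/263 F=1081321984/221496759] → run A
t=12: vr[A=1536/263 D=2096640/523633 E=1024/263 F=1081321984/221496759] → run E
t=13: vr[A=1536/263 D=2096640/523633 E=1536/263 F=1081321984/221496759] → run D
t=14: vr[A=1536/263 D=2365952/523633 E=1536/263 F=1081321984/221496759] → run D
t=15: vr[A=1536/263 D=2635264/523633 E=1536/263 F=1081321984/221496759] → run F
t=16: vr[A=1536/263 D=2635264/523633 E=1536/263 F=1617522176/221496759] → run D
t=17: vr[A=1536/263 D=2904576/523633 E=1536/263 F=1617522176/221496759] → run D
t=18: vr[A=1536/263 E=1536/263 F=1617522176/221496759] → run A
t=19: vr[A=2048/263 E=1536/263 F=1617522176/221496759] → run E
t=20: vr[A=2048/263 E=2048/263 F=1617522176/221496759] → run F
t=21: vr[A=2048/263 E=2048/263 F=717907456/73832253] → run A
t=22: vr[A=2560/263 E=2048/263 F=717907456/73832253] → run E
t=23: vr[A=2560/263 E=2560/263 F=717907456/73832253] → run F
t=24: vr[A=2560/263 E=2560/263 F=2689922560/221496759] → run A
t=25: vr[A=3072/263 E=2560/263 F=2689922560/221496759] → run E
t=26: vr[A=3072/263 E=3072/263 F=2689922560/221496759] → run A
t=27: vr[A=3584/263 E=3072/263 F=2689922560/221496759] → run E
t=28: vr[A=3584/263 E=3584/263 F=2689922560/221496759] → run F
t=29: vr[A=3584/263 E=3584/263 F=3226122752/221496759] → run A
t=30: vr[E=3584/263 F=3226122752/221496759] → run E
t=31: vr[F=3226122752/221496759] → run F
t=32: (idle)
t=33: (idle)
t=34: (idle)
t=35: (idle)
t=36: (idle)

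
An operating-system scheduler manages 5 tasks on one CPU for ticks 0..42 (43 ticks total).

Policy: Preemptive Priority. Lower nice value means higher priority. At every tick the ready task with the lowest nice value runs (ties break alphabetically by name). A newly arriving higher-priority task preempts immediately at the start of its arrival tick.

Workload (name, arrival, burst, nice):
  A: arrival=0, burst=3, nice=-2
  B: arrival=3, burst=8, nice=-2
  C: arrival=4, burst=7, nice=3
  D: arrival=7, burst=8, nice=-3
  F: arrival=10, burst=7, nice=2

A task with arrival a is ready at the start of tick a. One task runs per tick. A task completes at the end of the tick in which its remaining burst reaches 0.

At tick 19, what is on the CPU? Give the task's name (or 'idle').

t=0: ready={A} → run A
t=1: ready={A} → run A
t=2: ready={A} → run A
t=3: ready={B} → run B
t=4: ready={B,C} → run B
t=5: ready={B,C} → run B
t=6: ready={B,C} → run B
t=7: ready={B,C,D} → run D
t=8: ready={B,C,D} → run D
t=9: ready={B,C,D} → run D
t=10: ready={B,C,D,F} → run D
t=11: ready={B,C,D,F} → run D
t=12: ready={B,C,D,F} → run D
t=13: ready={B,C,D,F} → run D
t=14: ready={B,C,D,F} → run D
t=15: ready={B,C,F} → run B
t=16: ready={B,C,F} → run B
t=17: ready={B,C,F} → run B
t=18: ready={B,C,F} → run B
t=19: ready={C,F} → run F
t=20: ready={C,F} → run F
t=21: ready={C,F} → run F
t=22: ready={C,F} → run F
t=23: ready={C,F} → run F
t=24: ready={C,F} → run F
t=25: ready={C,F} → run F
t=26: ready={C} → run C
t=27: ready={C} → run C
t=28: ready={C} → run C
t=29: ready={C} → run C
t=30: ready={C} → run C
t=31: ready={C} → run C
t=32: ready={C} → run C
t=33: (idle)
t=34: (idle)
t=35: (idle)
t=36: (idle)
t=37: (idle)
t=38: (idle)
t=39: (idle)
t=40: (idle)
t=41: (idle)
t=42: (idle)

running at tick 19 = F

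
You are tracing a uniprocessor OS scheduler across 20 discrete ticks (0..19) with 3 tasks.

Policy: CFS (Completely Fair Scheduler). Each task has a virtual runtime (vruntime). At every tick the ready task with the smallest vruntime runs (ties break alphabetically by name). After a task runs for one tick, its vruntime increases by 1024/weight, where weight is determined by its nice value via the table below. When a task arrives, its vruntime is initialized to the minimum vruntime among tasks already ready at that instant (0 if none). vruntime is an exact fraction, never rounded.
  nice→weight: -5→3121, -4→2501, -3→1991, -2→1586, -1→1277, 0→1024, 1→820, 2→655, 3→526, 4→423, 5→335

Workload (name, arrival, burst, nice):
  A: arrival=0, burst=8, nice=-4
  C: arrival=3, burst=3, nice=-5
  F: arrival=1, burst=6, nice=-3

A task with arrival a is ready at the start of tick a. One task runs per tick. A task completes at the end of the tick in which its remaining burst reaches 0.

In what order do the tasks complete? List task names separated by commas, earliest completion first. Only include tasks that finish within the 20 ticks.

t=0: vr[A=0] → run A
t=1: vr[A=1024/2501 F=1024/2501] → run A
t=2: vr[A=2048/2501 F=1024/2501] → run F
t=3: vr[A=2048/2501 C=2048/2501 F=4599808/4979491] → run A
t=4: vr[A=3072/2501 C=2048/2501 F=4599808/4979491] → run C
t=5: vr[A=3072/2501 C=8952832/7805621 F=4599808/4979491] → run F
t=6: vr[A=3072/2501 C=8952832/7805621 F=7160832/4979491] → run C
t=7: vr[A=3072/2501 C=11513856/7805621 F=7160832/4979491] → run A
t=8: vr[A=4096/2501 C=11513856/7805621 F=7160832/4979491] → run F
t=9: vr[A=4096/2501 C=11513856/7805621 F=9721856/4979491] → run C
t=10: vr[A=4096/2501 F=9721856/4979491] → run A
t=11: vr[A=5120/2501 F=9721856/4979491] → run F
t=12: vr[A=5120/2501 F=12282880/4979491] → run A
t=13: vr[A=6144/2501 F=12282880/4979491] → run A
t=14: vr[A=7168/2501 F=12282880/4979491] → run F
t=15: vr[A=7168/2501 F=14843904/4979491] → run A
t=16: vr[F=14843904/4979491] → run F
t=17: (idle)
t=18: (idle)
t=19: (idle)

completion order = C, A, F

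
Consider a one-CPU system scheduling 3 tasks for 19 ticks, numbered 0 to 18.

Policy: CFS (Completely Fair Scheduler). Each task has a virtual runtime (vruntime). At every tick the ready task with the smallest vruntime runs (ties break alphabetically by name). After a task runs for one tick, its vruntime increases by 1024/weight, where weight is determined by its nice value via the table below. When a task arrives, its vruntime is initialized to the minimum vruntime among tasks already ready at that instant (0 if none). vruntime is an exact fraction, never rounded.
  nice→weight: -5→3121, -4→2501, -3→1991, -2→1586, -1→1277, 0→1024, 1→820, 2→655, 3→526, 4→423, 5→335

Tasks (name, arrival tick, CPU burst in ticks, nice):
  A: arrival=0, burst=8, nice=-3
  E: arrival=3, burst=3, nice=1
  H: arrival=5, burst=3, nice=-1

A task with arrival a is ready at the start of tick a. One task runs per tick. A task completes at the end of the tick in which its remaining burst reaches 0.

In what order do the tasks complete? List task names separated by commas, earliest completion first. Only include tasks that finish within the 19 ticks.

completion order = A, H, E

t=0: vr[A=0] → run A
t=1: vr[A=1024/1991] → run A
t=2: vr[A=2048/1991] → run A
t=3: vr[A=3072/1991 E=3072/1991] → run A
t=4: vr[A=4096/1991 E=3072/1991] → run E
t=5: vr[A=4096/1991 E=1139456/408155 H=4096/1991] → run A
t=6: vr[A=5120/1991 E=1139456/408155 H=4096/1991] → run H
t=7: vr[A=5120/1991 E=1139456/408155 H=7269376/2542507] → run A
t=8: vr[A=6144/1991 E=1139456/408155 H=7269376/2542507] → run E
t=9: vr[A=6144/1991 E=1649152/408155 H=7269376/2542507] → run H
t=10: vr[A=6144/1991 E=1649152/408155 H=9308160/2542507] → run A
t=11: vr[A=7168/1991 E=1649152/408155 H=9308160/2542507] → run A
t=12: vr[E=1649152/408155 H=9308160/2542507] → run H
t=13: vr[E=1649152/408155] → run E
t=14: (idle)
t=15: (idle)
t=16: (idle)
t=17: (idle)
t=18: (idle)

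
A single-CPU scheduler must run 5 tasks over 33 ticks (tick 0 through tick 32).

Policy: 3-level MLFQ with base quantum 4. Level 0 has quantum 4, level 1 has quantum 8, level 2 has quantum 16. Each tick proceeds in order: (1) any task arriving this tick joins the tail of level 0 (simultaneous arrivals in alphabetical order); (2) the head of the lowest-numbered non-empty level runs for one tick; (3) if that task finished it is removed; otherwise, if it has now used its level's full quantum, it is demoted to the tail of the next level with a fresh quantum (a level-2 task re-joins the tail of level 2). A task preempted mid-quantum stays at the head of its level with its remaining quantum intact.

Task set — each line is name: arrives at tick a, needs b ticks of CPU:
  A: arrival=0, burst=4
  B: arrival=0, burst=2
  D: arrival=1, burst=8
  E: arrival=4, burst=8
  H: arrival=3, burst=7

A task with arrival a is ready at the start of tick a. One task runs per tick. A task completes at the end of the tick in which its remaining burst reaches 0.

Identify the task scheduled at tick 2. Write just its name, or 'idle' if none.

running at tick 2 = A

t=0: L0/L1/L2 = AB/-/- → run A
t=1: L0/L1/L2 = ABD/-/- → run A
t=2: L0/L1/L2 = ABD/-/- → run A
t=3: L0/L1/L2 = ABDH/-/- → run A
t=4: L0/L1/L2 = BDHE/-/- → run B
t=5: L0/L1/L2 = BDHE/-/- → run B
t=6: L0/L1/L2 = DHE/-/- → run D
t=7: L0/L1/L2 = DHE/-/- → run D
t=8: L0/L1/L2 = DHE/-/- → run D
t=9: L0/L1/L2 = DHE/-/- → run D
t=10: L0/L1/L2 = HE/D/- → run H
t=11: L0/L1/L2 = HE/D/- → run H
t=12: L0/L1/L2 = HE/D/- → run H
t=13: L0/L1/L2 = HE/D/- → run H
t=14: L0/L1/L2 = E/DH/- → run E
t=15: L0/L1/L2 = E/DH/- → run E
t=16: L0/L1/L2 = E/DH/- → run E
t=17: L0/L1/L2 = E/DH/- → run E
t=18: L0/L1/L2 = -/DHE/- → run D
t=19: L0/L1/L2 = -/DHE/- → run D
t=20: L0/L1/L2 = -/DHE/- → run D
t=21: L0/L1/L2 = -/DHE/- → run D
t=22: L0/L1/L2 = -/HE/- → run H
t=23: L0/L1/L2 = -/HE/- → run H
t=24: L0/L1/L2 = -/HE/- → run H
t=25: L0/L1/L2 = -/E/- → run E
t=26: L0/L1/L2 = -/E/- → run E
t=27: L0/L1/L2 = -/E/- → run E
t=28: L0/L1/L2 = -/E/- → run E
t=29: (idle)
t=30: (idle)
t=31: (idle)
t=32: (idle)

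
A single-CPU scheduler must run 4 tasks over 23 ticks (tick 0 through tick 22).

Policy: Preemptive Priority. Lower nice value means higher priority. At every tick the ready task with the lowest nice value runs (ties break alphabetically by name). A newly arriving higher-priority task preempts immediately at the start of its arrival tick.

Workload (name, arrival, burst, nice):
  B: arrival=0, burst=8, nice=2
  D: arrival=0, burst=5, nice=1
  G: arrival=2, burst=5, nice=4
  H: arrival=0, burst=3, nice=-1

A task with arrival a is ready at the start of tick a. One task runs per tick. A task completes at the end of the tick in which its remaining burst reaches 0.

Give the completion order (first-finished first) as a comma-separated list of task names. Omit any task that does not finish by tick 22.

t=0: ready={B,D,H} → run H
t=1: ready={B,D,H} → run H
t=2: ready={B,D,G,H} → run H
t=3: ready={B,D,G} → run D
t=4: ready={B,D,G} → run D
t=5: ready={B,D,G} → run D
t=6: ready={B,D,G} → run D
t=7: ready={B,D,G} → run D
t=8: ready={B,G} → run B
t=9: ready={B,G} → run B
t=10: ready={B,G} → run B
t=11: ready={B,G} → run B
t=12: ready={B,G} → run B
t=13: ready={B,G} → run B
t=14: ready={B,G} → run B
t=15: ready={B,G} → run B
t=16: ready={G} → run G
t=17: ready={G} → run G
t=18: ready={G} → run G
t=19: ready={G} → run G
t=20: ready={G} → run G
t=21: (idle)
t=22: (idle)

completion order = H, D, B, G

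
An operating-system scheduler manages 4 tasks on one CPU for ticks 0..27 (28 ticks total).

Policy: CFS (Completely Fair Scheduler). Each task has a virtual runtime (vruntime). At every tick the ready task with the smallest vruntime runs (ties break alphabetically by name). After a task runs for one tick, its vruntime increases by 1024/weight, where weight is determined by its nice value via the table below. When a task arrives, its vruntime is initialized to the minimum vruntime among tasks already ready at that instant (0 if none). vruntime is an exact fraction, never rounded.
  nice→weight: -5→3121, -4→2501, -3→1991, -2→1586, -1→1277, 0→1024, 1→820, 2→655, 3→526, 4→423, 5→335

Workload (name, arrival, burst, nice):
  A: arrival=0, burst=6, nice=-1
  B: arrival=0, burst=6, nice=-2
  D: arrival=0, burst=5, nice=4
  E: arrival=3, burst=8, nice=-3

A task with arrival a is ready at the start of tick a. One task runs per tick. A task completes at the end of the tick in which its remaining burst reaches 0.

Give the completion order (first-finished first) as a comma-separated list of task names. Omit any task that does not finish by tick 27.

t=0: vr[A=0 B=0 D=0] → run A
t=1: vr[A=1024/1277 B=0 D=0] → run B
t=2: vr[A=1024/1277 B=512/793 D=0] → run D
t=3: vr[A=1024/1277 B=512/793 D=1024/423 E=512/793] → run B
t=4: vr[A=1024/1277 B=1024/793 D=1024/423 E=512/793] → run E
t=5: vr[A=1024/1277 B=1024/793 D=1024/423 E=1831424/1578863] → run A
t=6: vr[A=2048/1277 B=1024/793 D=1024/423 E=1831424/1578863] → run E
t=7: vr[A=2048/1277 B=1024/793 D=1024/423 E=2643456/1578863] → run B
t=8: vr[A=2048/1277 B=1536/793 D=1024/423 E=2643456/1578863] → run A
t=9: vr[A=3072/1277 B=1536/793 D=1024/423 E=2643456/1578863] → run E
t=10: vr[A=3072/1277 B=1536/793 D=1024/423 E=3455488/1578863] → run B
t=11: vr[A=3072/1277 B=2048/793 D=1024/423 E=3455488/1578863] → run E
t=12: vr[A=3072/1277 B=2048/793 D=1024/423 E=4267520/1578863] → run A
t=13: vr[A=4096/1277 B=2048/793 D=1024/423 E=4267520/1578863] → run D
t=14: vr[A=4096/1277 B=2048/793 D=2048/423 E=4267520/1578863] → run B
t=15: vr[A=4096/1277 B=2560/793 D=2048/423 E=4267520/1578863] → run E
t=16: vr[A=4096/1277 B=2560/793 D=2048/423 E=5079552/1578863] → run A
t=17: vr[A=5120/1277 B=2560/793 D=2048/423 E=5079552/1578863] → run E
t=18: vr[A=5120/1277 B=2560/793 D=2048/423 E=5891584/1578863] → run B
t=19: vr[A=5120/1277 D=2048/423 E=5891584/1578863] → run E
t=20: vr[A=5120/1277 D=2048/423 E=6703616/1578863] → run A
t=21: vr[D=2048/423 E=6703616/1578863] → run E
t=22: vr[D=2048/423] → run D
t=23: vr[D=1024/141] → run D
t=24: vr[D=4096/423] → run D
t=25: (idle)
t=26: (idle)
t=27: (idle)

completion order = B, A, E, D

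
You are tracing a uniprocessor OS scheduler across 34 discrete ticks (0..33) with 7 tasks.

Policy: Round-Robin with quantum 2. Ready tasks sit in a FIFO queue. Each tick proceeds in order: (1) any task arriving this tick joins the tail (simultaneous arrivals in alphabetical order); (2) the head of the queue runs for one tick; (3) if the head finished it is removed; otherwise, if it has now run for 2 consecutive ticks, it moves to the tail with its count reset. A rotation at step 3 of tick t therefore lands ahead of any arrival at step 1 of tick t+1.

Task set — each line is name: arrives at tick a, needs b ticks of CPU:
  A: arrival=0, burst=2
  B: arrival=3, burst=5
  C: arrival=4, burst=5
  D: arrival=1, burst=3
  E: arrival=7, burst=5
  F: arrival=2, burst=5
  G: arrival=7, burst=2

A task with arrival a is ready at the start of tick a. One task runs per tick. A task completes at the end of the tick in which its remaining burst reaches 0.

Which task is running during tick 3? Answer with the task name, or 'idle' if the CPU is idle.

t=0: queue=[A] q_used=0 → run A
t=1: queue=[A,D] q_used=1 → run A
t=2: queue=[D,F] q_used=0 → run D
t=3: queue=[D,F,B] q_used=1 → run D
t=4: queue=[F,B,D,C] q_used=0 → run F
t=5: queue=[F,B,D,C] q_used=1 → run F
t=6: queue=[B,D,C,F] q_used=0 → run B
t=7: queue=[B,D,C,F,E,G] q_used=1 → run B
t=8: queue=[D,C,F,E,G,B] q_used=0 → run D
t=9: queue=[C,F,E,G,B] q_used=0 → run C
t=10: queue=[C,F,E,G,B] q_used=1 → run C
t=11: queue=[F,E,G,B,C] q_used=0 → run F
t=12: queue=[F,E,G,B,C] q_used=1 → run F
t=13: queue=[E,G,B,C,F] q_used=0 → run E
t=14: queue=[E,G,B,C,F] q_used=1 → run E
t=15: queue=[G,B,C,F,E] q_used=0 → run G
t=16: queue=[G,B,C,F,E] q_used=1 → run G
t=17: queue=[B,C,F,E] q_used=0 → run B
t=18: queue=[B,C,F,E] q_used=1 → run B
t=19: queue=[C,F,E,B] q_used=0 → run C
t=20: queue=[C,F,E,B] q_used=1 → run C
t=21: queue=[F,E,B,C] q_used=0 → run F
t=22: queue=[E,B,C] q_used=0 → run E
t=23: queue=[E,B,C] q_used=1 → run E
t=24: queue=[B,C,E] q_used=0 → run B
t=25: queue=[C,E] q_used=0 → run C
t=26: queue=[E] q_used=0 → run E
t=27: (idle)
t=28: (idle)
t=29: (idle)
t=30: (idle)
t=31: (idle)
t=32: (idle)
t=33: (idle)

running at tick 3 = D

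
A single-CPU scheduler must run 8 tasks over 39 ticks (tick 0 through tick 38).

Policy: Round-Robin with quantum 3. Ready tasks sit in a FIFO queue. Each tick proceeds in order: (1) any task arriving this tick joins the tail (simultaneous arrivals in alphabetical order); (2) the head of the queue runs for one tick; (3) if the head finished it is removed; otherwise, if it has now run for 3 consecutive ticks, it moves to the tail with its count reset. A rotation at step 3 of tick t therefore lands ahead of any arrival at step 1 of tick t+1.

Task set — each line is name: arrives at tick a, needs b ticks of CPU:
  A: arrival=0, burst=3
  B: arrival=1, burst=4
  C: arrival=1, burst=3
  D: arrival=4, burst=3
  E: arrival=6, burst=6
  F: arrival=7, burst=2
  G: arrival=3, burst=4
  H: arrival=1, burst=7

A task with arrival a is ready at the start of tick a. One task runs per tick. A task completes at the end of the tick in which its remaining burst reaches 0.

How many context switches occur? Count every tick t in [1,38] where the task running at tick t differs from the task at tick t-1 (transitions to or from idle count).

context switches = 13

t=0: queue=[A] q_used=0 → run A
t=1: queue=[A,B,C,H] q_used=1 → run A
t=2: queue=[A,B,C,H] q_used=2 → run A
t=3: queue=[B,C,H,G] q_used=0 → run B
t=4: queue=[B,C,H,G,D] q_used=1 → run B
t=5: queue=[B,C,H,G,D] q_used=2 → run B
t=6: queue=[C,H,G,D,B,E] q_used=0 → run C
t=7: queue=[C,H,G,D,B,E,F] q_used=1 → run C
t=8: queue=[C,H,G,D,B,E,F] q_used=2 → run C
t=9: queue=[H,G,D,B,E,F] q_used=0 → run H
t=10: queue=[H,G,D,B,E,F] q_used=1 → run H
t=11: queue=[H,G,D,B,E,F] q_used=2 → run H
t=12: queue=[G,D,B,E,F,H] q_used=0 → run G
t=13: queue=[G,D,B,E,F,H] q_used=1 → run G
t=14: queue=[G,D,B,E,F,H] q_used=2 → run G
t=15: queue=[D,B,E,F,H,G] q_used=0 → run D
t=16: queue=[D,B,E,F,H,G] q_used=1 → run D
t=17: queue=[D,B,E,F,H,G] q_used=2 → run D
t=18: queue=[B,E,F,H,G] q_used=0 → run B
t=19: queue=[E,F,H,G] q_used=0 → run E
t=20: queue=[E,F,H,G] q_used=1 → run E
t=21: queue=[E,F,H,G] q_used=2 → run E
t=22: queue=[F,H,G,E] q_used=0 → run F
t=23: queue=[F,H,G,E] q_used=1 → run F
t=24: queue=[H,G,E] q_used=0 → run H
t=25: queue=[H,G,E] q_used=1 → run H
t=26: queue=[H,G,E] q_used=2 → run H
t=27: queue=[G,E,H] q_used=0 → run G
t=28: queue=[E,H] q_used=0 → run E
t=29: queue=[E,H] q_used=1 → run E
t=30: queue=[E,H] q_used=2 → run E
t=31: queue=[H] q_used=0 → run H
t=32: (idle)
t=33: (idle)
t=34: (idle)
t=35: (idle)
t=36: (idle)
t=37: (idle)
t=38: (idle)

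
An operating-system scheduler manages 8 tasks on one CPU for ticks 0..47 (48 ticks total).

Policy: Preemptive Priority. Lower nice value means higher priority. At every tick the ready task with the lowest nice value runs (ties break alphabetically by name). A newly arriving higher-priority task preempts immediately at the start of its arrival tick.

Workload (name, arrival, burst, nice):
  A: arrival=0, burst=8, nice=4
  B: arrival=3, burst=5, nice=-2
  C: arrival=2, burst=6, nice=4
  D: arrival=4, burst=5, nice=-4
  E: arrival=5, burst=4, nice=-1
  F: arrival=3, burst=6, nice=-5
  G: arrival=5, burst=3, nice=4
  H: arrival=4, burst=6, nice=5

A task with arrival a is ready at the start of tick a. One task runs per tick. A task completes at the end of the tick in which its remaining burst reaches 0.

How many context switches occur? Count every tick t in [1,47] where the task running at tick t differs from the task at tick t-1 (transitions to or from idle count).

context switches = 9

t=0: ready={A} → run A
t=1: ready={A} → run A
t=2: ready={A,C} → run A
t=3: ready={A,B,C,F} → run F
t=4: ready={A,B,C,D,F,H} → run F
t=5: ready={A,B,C,D,E,F,G,H} → run F
t=6: ready={A,B,C,D,E,F,G,H} → run F
t=7: ready={A,B,C,D,E,F,G,H} → run F
t=8: ready={A,B,C,D,E,F,G,H} → run F
t=9: ready={A,B,C,D,E,G,H} → run D
t=10: ready={A,B,C,D,E,G,H} → run D
t=11: ready={A,B,C,D,E,G,H} → run D
t=12: ready={A,B,C,D,E,G,H} → run D
t=13: ready={A,B,C,D,E,G,H} → run D
t=14: ready={A,B,C,E,G,H} → run B
t=15: ready={A,B,C,E,G,H} → run B
t=16: ready={A,B,C,E,G,H} → run B
t=17: ready={A,B,C,E,G,H} → run B
t=18: ready={A,B,C,E,G,H} → run B
t=19: ready={A,C,E,G,H} → run E
t=20: ready={A,C,E,G,H} → run E
t=21: ready={A,C,E,G,H} → run E
t=22: ready={A,C,E,G,H} → run E
t=23: ready={A,C,G,H} → run A
t=24: ready={A,C,G,H} → run A
t=25: ready={A,C,G,H} → run A
t=26: ready={A,C,G,H} → run A
t=27: ready={A,C,G,H} → run A
t=28: ready={C,G,H} → run C
t=29: ready={C,G,H} → run C
t=30: ready={C,G,H} → run C
t=31: ready={C,G,H} → run C
t=32: ready={C,G,H} → run C
t=33: ready={C,G,H} → run C
t=34: ready={G,H} → run G
t=35: ready={G,H} → run G
t=36: ready={G,H} → run G
t=37: ready={H} → run H
t=38: ready={H} → run H
t=39: ready={H} → run H
t=40: ready={H} → run H
t=41: ready={H} → run H
t=42: ready={H} → run H
t=43: (idle)
t=44: (idle)
t=45: (idle)
t=46: (idle)
t=47: (idle)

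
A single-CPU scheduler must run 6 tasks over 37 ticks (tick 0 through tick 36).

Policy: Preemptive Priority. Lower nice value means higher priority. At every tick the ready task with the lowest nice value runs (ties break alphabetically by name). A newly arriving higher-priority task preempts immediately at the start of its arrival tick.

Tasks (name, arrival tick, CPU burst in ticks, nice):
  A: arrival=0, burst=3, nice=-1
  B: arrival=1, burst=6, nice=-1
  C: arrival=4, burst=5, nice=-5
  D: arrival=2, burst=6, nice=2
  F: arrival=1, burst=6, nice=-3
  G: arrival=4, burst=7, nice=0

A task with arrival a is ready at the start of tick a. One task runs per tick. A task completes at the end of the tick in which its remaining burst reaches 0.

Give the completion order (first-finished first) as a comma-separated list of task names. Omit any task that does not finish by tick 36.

completion order = C, F, A, B, G, D

t=0: ready={A} → run A
t=1: ready={A,B,F} → run F
t=2: ready={A,B,D,F} → run F
t=3: ready={A,B,D,F} → run F
t=4: ready={A,B,C,D,F,G} → run C
t=5: ready={A,B,C,D,F,G} → run C
t=6: ready={A,B,C,D,F,G} → run C
t=7: ready={A,B,C,D,F,G} → run C
t=8: ready={A,B,C,D,F,G} → run C
t=9: ready={A,B,D,F,G} → run F
t=10: ready={A,B,D,F,G} → run F
t=11: ready={A,B,D,F,G} → run F
t=12: ready={A,B,D,G} → run A
t=13: ready={A,B,D,G} → run A
t=14: ready={B,D,G} → run B
t=15: ready={B,D,G} → run B
t=16: ready={B,D,G} → run B
t=17: ready={B,D,G} → run B
t=18: ready={B,D,G} → run B
t=19: ready={B,D,G} → run B
t=20: ready={D,G} → run G
t=21: ready={D,G} → run G
t=22: ready={D,G} → run G
t=23: ready={D,G} → run G
t=24: ready={D,G} → run G
t=25: ready={D,G} → run G
t=26: ready={D,G} → run G
t=27: ready={D} → run D
t=28: ready={D} → run D
t=29: ready={D} → run D
t=30: ready={D} → run D
t=31: ready={D} → run D
t=32: ready={D} → run D
t=33: (idle)
t=34: (idle)
t=35: (idle)
t=36: (idle)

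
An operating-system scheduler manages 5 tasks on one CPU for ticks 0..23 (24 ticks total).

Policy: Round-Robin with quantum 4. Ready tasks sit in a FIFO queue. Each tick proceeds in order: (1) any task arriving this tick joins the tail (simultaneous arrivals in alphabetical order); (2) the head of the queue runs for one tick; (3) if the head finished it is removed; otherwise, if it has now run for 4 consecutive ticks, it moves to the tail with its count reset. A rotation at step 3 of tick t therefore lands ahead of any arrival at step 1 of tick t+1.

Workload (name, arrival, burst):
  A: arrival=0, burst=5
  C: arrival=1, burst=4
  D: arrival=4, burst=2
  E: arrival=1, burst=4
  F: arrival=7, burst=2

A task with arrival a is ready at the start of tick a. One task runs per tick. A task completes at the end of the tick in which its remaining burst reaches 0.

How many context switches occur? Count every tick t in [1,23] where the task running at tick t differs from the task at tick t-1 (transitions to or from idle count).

t=0: queue=[A] q_used=0 → run A
t=1: queue=[A,C,E] q_used=1 → run A
t=2: queue=[A,C,E] q_used=2 → run A
t=3: queue=[A,C,E] q_used=3 → run A
t=4: queue=[C,E,A,D] q_used=0 → run C
t=5: queue=[C,E,A,D] q_used=1 → run C
t=6: queue=[C,E,A,D] q_used=2 → run C
t=7: queue=[C,E,A,D,F] q_used=3 → run C
t=8: queue=[E,A,D,F] q_used=0 → run E
t=9: queue=[E,A,D,F] q_used=1 → run E
t=10: queue=[E,A,D,F] q_used=2 → run E
t=11: queue=[E,A,D,F] q_used=3 → run E
t=12: queue=[A,D,F] q_used=0 → run A
t=13: queue=[D,F] q_used=0 → run D
t=14: queue=[D,F] q_used=1 → run D
t=15: queue=[F] q_used=0 → run F
t=16: queue=[F] q_used=1 → run F
t=17: (idle)
t=18: (idle)
t=19: (idle)
t=20: (idle)
t=21: (idle)
t=22: (idle)
t=23: (idle)

context switches = 6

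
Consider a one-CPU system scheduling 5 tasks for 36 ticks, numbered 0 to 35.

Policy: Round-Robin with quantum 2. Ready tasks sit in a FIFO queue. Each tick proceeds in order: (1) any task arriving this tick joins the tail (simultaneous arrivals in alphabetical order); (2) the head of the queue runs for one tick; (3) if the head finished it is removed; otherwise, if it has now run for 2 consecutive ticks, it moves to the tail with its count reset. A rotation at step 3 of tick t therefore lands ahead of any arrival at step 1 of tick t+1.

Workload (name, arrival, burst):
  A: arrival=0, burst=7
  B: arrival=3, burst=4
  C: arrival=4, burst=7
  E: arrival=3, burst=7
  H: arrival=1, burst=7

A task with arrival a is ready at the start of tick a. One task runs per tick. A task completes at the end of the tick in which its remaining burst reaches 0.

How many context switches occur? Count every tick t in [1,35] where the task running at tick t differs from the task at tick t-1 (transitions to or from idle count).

t=0: queue=[A] q_used=0 → run A
t=1: queue=[A,H] q_used=1 → run A
t=2: queue=[H,A] q_used=0 → run H
t=3: queue=[H,A,B,E] q_used=1 → run H
t=4: queue=[A,B,E,H,C] q_used=0 → run A
t=5: queue=[A,B,E,H,C] q_used=1 → run A
t=6: queue=[B,E,H,C,A] q_used=0 → run B
t=7: queue=[B,E,H,C,A] q_used=1 → run B
t=8: queue=[E,H,C,A,B] q_used=0 → run E
t=9: queue=[E,H,C,A,B] q_used=1 → run E
t=10: queue=[H,C,A,B,E] q_used=0 → run H
t=11: queue=[H,C,A,B,E] q_used=1 → run H
t=12: queue=[C,A,B,E,H] q_used=0 → run C
t=13: queue=[C,A,B,E,H] q_used=1 → run C
t=14: queue=[A,B,E,H,C] q_used=0 → run A
t=15: queue=[A,B,E,H,C] q_used=1 → run A
t=16: queue=[B,E,H,C,A] q_used=0 → run B
t=17: queue=[B,E,H,C,A] q_used=1 → run B
t=18: queue=[E,H,C,A] q_used=0 → run E
t=19: queue=[E,H,C,A] q_used=1 → run E
t=20: queue=[H,C,A,E] q_used=0 → run H
t=21: queue=[H,C,A,E] q_used=1 → run H
t=22: queue=[C,A,E,H] q_used=0 → run C
t=23: queue=[C,A,E,H] q_used=1 → run C
t=24: queue=[A,E,H,C] q_used=0 → run A
t=25: queue=[E,H,C] q_used=0 → run E
t=26: queue=[E,H,C] q_used=1 → run E
t=27: queue=[H,C,E] q_used=0 → run H
t=28: queue=[C,E] q_used=0 → run C
t=29: queue=[C,E] q_used=1 → run C
t=30: queue=[E,C] q_used=0 → run E
t=31: queue=[C] q_used=0 → run C
t=32: (idle)
t=33: (idle)
t=34: (idle)
t=35: (idle)

context switches = 18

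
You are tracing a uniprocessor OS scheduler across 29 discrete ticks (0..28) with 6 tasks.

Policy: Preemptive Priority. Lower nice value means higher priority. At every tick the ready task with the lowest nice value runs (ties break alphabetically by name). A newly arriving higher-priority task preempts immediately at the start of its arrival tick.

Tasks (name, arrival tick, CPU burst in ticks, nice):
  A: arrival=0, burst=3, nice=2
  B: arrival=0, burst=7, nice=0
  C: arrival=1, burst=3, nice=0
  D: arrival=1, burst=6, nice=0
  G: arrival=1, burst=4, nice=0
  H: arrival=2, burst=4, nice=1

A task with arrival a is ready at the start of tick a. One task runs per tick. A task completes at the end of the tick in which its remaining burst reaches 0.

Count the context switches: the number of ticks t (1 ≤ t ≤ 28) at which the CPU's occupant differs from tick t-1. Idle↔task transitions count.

t=0: ready={A,B} → run B
t=1: ready={A,B,C,D,G} → run B
t=2: ready={A,B,C,D,G,H} → run B
t=3: ready={A,B,C,D,G,H} → run B
t=4: ready={A,B,C,D,G,H} → run B
t=5: ready={A,B,C,D,G,H} → run B
t=6: ready={A,B,C,D,G,H} → run B
t=7: ready={A,C,D,G,H} → run C
t=8: ready={A,C,D,G,H} → run C
t=9: ready={A,C,D,G,H} → run C
t=10: ready={A,D,G,H} → run D
t=11: ready={A,D,G,H} → run D
t=12: ready={A,D,G,H} → run D
t=13: ready={A,D,G,H} → run D
t=14: ready={A,D,G,H} → run D
t=15: ready={A,D,G,H} → run D
t=16: ready={A,G,H} → run G
t=17: ready={A,G,H} → run G
t=18: ready={A,G,H} → run G
t=19: ready={A,G,H} → run G
t=20: ready={A,H} → run H
t=21: ready={A,H} → run H
t=22: ready={A,H} → run H
t=23: ready={A,H} → run H
t=24: ready={A} → run A
t=25: ready={A} → run A
t=26: ready={A} → run A
t=27: (idle)
t=28: (idle)

context switches = 6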